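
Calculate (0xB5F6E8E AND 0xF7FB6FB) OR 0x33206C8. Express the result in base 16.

0xB7F26CA

0xB5F6E8E AND 0xF7FB6FB = 0xB5F268A.
Then OR with 0x33206C8.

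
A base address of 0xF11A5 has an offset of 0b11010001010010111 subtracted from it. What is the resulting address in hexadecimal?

0xD6F0E

0b11010001010010111 = 0x1A297 in hexadecimal.
Subtract column by column in base 16:
  5-7 → E (borrow)
  A-9-1 → 0
  1-2 → F (borrow)
  1-A-1 → 6 (borrow)
  F-1-1 → D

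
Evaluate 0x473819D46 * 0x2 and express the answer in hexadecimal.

Multiply each base-16 digit by 2, carrying:
  6×2 = 12 → write C
  4×2 = 8 → write 8
  D×2 = 26 → write A carry 1
  9×2+1 = 19 → write 3 carry 1
  1×2+1 = 3 → write 3
  8×2 = 16 → write 0 carry 1
  3×2+1 = 7 → write 7
  7×2 = 14 → write E
  4×2 = 8 → write 8

0x8E7033A8C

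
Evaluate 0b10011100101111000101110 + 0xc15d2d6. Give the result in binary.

0b1100011001000011000100000100

0xc15d2d6 = 0b1100000101011101001011010110 in binary.
Add column by column in base 2, right to left:
  0+0 = 0
  1+1 = 0 carry 1
  1+1+1 = 1 carry 1
  1+0+1 = 0 carry 1
  0+1+1 = 0 carry 1
  1+0+1 = 0 carry 1
  0+1+1 = 0 carry 1
  0+1+1 = 0 carry 1
  0+0+1 = 1
  1+1 = 0 carry 1
  1+0+1 = 0 carry 1
  1+0+1 = 0 carry 1
  1+1+1 = 1 carry 1
  0+0+1 = 1
  1+1 = 0 carry 1
  0+1+1 = 0 carry 1
  0+1+1 = 0 carry 1
  1+0+1 = 0 carry 1
  1+1+1 = 1 carry 1
  1+0+1 = 0 carry 1
  0+1+1 = 0 carry 1
  0+0+1 = 1
  1+0 = 1
  0+0 = 0
  0+0 = 0
  0+0 = 0
  0+1 = 1
  0+1 = 1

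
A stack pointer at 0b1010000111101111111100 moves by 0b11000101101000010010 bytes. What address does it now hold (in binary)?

0b1101001101011000001110

Add column by column in base 2, right to left:
  0+0 = 0
  0+1 = 1
  1+0 = 1
  1+0 = 1
  1+1 = 0 carry 1
  1+0+1 = 0 carry 1
  1+0+1 = 0 carry 1
  1+0+1 = 0 carry 1
  1+0+1 = 0 carry 1
  1+1+1 = 1 carry 1
  0+0+1 = 1
  1+1 = 0 carry 1
  1+1+1 = 1 carry 1
  1+0+1 = 0 carry 1
  1+1+1 = 1 carry 1
  0+0+1 = 1
  0+0 = 0
  0+0 = 0
  0+1 = 1
  1+1 = 0 carry 1
  0+0+1 = 1
  1+0 = 1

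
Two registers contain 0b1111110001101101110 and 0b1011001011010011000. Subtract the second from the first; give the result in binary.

Subtract column by column in base 2:
  0-0 → 0
  1-0 → 1
  1-0 → 1
  1-1 → 0
  0-1 → 1 (borrow)
  1-0-1 → 0
  1-0 → 1
  0-1 → 1 (borrow)
  1-0-1 → 0
  1-1 → 0
  0-1 → 1 (borrow)
  0-0-1 → 1 (borrow)
  0-1-1 → 0 (borrow)
  1-0-1 → 0
  1-0 → 1
  1-1 → 0
  1-1 → 0
  1-0 → 1
  1-1 → 0

0b100100110011010110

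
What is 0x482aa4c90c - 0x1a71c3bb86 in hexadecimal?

Subtract column by column in base 16:
  c-6 → 6
  0-8 → 8 (borrow)
  9-b-1 → d (borrow)
  c-b-1 → 0
  4-3 → 1
  a-c → e (borrow)
  a-1-1 → 8
  2-7 → b (borrow)
  8-a-1 → d (borrow)
  4-1-1 → 2

0x2db8e10d86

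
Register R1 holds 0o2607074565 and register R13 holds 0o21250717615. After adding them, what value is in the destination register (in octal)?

Add column by column in base 8, right to left:
  5+5 = 2 carry 1
  6+1+1 = 0 carry 1
  5+6+1 = 4 carry 1
  4+7+1 = 4 carry 1
  7+1+1 = 1 carry 1
  0+7+1 = 0 carry 1
  7+0+1 = 0 carry 1
  0+5+1 = 6
  6+2 = 0 carry 1
  2+1+1 = 4
  0+2 = 2

0o24060014402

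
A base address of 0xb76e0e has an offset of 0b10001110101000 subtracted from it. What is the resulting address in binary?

0b101101110100101001100110

0xb76e0e = 0b101101110110111000001110 in binary.
Subtract column by column in base 2:
  0-0 → 0
  1-0 → 1
  1-0 → 1
  1-1 → 0
  0-0 → 0
  0-1 → 1 (borrow)
  0-0-1 → 1 (borrow)
  0-1-1 → 0 (borrow)
  0-1-1 → 0 (borrow)
  1-1-1 → 1 (borrow)
  1-0-1 → 0
  1-0 → 1
  0-0 → 0
  1-1 → 0
  1-0 → 1
  0-0 → 0
  1-0 → 1
  1-0 → 1
  1-0 → 1
  0-0 → 0
  1-0 → 1
  1-0 → 1
  0-0 → 0
  1-0 → 1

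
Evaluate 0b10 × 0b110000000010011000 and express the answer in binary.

Multiply each base-2 digit by 2, carrying:
  0×2 = 0 → write 0
  0×2 = 0 → write 0
  0×2 = 0 → write 0
  1×2 = 2 → write 0 carry 1
  1×2+1 = 3 → write 1 carry 1
  0×2+1 = 1 → write 1
  0×2 = 0 → write 0
  1×2 = 2 → write 0 carry 1
  0×2+1 = 1 → write 1
  0×2 = 0 → write 0
  0×2 = 0 → write 0
  0×2 = 0 → write 0
  0×2 = 0 → write 0
  0×2 = 0 → write 0
  0×2 = 0 → write 0
  0×2 = 0 → write 0
  1×2 = 2 → write 0 carry 1
  1×2+1 = 3 → write 1 carry 1
  remaining carry: 1

0b1100000000100110000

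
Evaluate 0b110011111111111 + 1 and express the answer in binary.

0b110100000000000

The trailing 11 digits are 1 (max in base 2), so adding 1 cascades: they roll to 0 and the next digit up increments.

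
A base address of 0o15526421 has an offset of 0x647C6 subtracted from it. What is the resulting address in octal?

0o14062513

0x647C6 = 0o1443706 in octal.
Subtract column by column in base 8:
  1-6 → 3 (borrow)
  2-0-1 → 1
  4-7 → 5 (borrow)
  6-3-1 → 2
  2-4 → 6 (borrow)
  5-4-1 → 0
  5-1 → 4
  1-0 → 1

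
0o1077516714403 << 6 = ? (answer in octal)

0o107751671440300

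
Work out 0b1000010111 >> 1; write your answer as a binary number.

Right shift by 1: drop the 1 least-significant bit.

0b100001011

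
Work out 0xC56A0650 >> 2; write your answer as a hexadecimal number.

2 bits is not a whole number of base-16 digits; in binary: 11000101011010100000011001010000 >> 2 = 110001010110101000000110010100.

0x315A8194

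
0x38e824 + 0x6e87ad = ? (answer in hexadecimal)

0xa76fd1

Add column by column in base 16, right to left:
  4+d = 1 carry 1
  2+a+1 = d
  8+7 = f
  e+8 = 6 carry 1
  8+e+1 = 7 carry 1
  3+6+1 = a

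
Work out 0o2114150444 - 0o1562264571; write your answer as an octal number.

Subtract column by column in base 8:
  4-1 → 3
  4-7 → 5 (borrow)
  4-5-1 → 6 (borrow)
  0-4-1 → 3 (borrow)
  5-6-1 → 6 (borrow)
  1-2-1 → 6 (borrow)
  4-2-1 → 1
  1-6 → 3 (borrow)
  1-5-1 → 3 (borrow)
  2-1-1 → 0

0o331663653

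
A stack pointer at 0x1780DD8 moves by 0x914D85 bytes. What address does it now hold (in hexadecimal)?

Add column by column in base 16, right to left:
  8+5 = D
  D+8 = 5 carry 1
  D+D+1 = B carry 1
  0+4+1 = 5
  8+1 = 9
  7+9 = 0 carry 1
  1+0+1 = 2

0x2095B5D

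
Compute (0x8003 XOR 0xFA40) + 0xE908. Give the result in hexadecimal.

First 0x8003 XOR 0xFA40 = 0x7A43.
Add column by column in base 16, right to left:
  3+8 = B
  4+0 = 4
  A+9 = 3 carry 1
  7+E+1 = 6 carry 1
  final carry 1

0x1634B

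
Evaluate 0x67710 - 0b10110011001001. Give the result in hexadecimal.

0b10110011001001 = 0x2cc9 in hexadecimal.
Subtract column by column in base 16:
  0-9 → 7 (borrow)
  1-c-1 → 4 (borrow)
  7-c-1 → a (borrow)
  7-2-1 → 4
  6-0 → 6

0x64a47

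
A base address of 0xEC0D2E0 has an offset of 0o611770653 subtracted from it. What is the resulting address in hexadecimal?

0x898E135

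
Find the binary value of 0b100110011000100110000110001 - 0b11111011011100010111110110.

Subtract column by column in base 2:
  1-0 → 1
  0-1 → 1 (borrow)
  0-1-1 → 0 (borrow)
  0-0-1 → 1 (borrow)
  1-1-1 → 1 (borrow)
  1-1-1 → 1 (borrow)
  0-1-1 → 0 (borrow)
  0-1-1 → 0 (borrow)
  0-1-1 → 0 (borrow)
  0-0-1 → 1 (borrow)
  1-1-1 → 1 (borrow)
  1-0-1 → 0
  0-0 → 0
  0-0 → 0
  1-1 → 0
  0-1 → 1 (borrow)
  0-1-1 → 0 (borrow)
  0-0-1 → 1 (borrow)
  1-1-1 → 1 (borrow)
  1-1-1 → 1 (borrow)
  0-0-1 → 1 (borrow)
  0-1-1 → 0 (borrow)
  1-1-1 → 1 (borrow)
  1-1-1 → 1 (borrow)
  0-1-1 → 0 (borrow)
  0-1-1 → 0 (borrow)
  1-0-1 → 0

0b110111101000011000111011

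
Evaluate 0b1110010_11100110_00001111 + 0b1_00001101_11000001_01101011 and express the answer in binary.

0b1100000001010011101111010

Add column by column in base 2, right to left:
  1+1 = 0 carry 1
  1+1+1 = 1 carry 1
  1+0+1 = 0 carry 1
  1+1+1 = 1 carry 1
  0+0+1 = 1
  0+1 = 1
  0+1 = 1
  0+0 = 0
  0+1 = 1
  1+0 = 1
  1+0 = 1
  0+0 = 0
  0+0 = 0
  1+0 = 1
  1+1 = 0 carry 1
  1+1+1 = 1 carry 1
  0+1+1 = 0 carry 1
  1+0+1 = 0 carry 1
  0+1+1 = 0 carry 1
  0+1+1 = 0 carry 1
  1+0+1 = 0 carry 1
  1+0+1 = 0 carry 1
  1+0+1 = 0 carry 1
  0+0+1 = 1
  0+1 = 1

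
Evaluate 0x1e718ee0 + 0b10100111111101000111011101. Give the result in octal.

0x1e718ee0 = 0o3634307340 in octal.
0b10100111111101000111011101 = 0o247750735 in octal.
Add column by column in base 8, right to left:
  0+5 = 5
  4+3 = 7
  3+7 = 2 carry 1
  7+0+1 = 0 carry 1
  0+5+1 = 6
  3+7 = 2 carry 1
  4+7+1 = 4 carry 1
  3+4+1 = 0 carry 1
  6+2+1 = 1 carry 1
  3+0+1 = 4

0o4104260275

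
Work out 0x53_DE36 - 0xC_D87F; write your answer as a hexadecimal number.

Subtract column by column in base 16:
  6-F → 7 (borrow)
  3-7-1 → B (borrow)
  E-8-1 → 5
  D-D → 0
  3-C → 7 (borrow)
  5-0-1 → 4

0x4705B7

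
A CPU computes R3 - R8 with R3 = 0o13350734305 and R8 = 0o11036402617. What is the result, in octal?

Subtract column by column in base 8:
  5-7 → 6 (borrow)
  0-1-1 → 6 (borrow)
  3-6-1 → 4 (borrow)
  4-2-1 → 1
  3-0 → 3
  7-4 → 3
  0-6 → 2 (borrow)
  5-3-1 → 1
  3-0 → 3
  3-1 → 2
  1-1 → 0

0o2312331466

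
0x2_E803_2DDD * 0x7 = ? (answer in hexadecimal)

0x145816410B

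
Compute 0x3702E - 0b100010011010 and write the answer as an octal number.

0o663624

0x3702E = 0o670056 in octal.
0b100010011010 = 0o4232 in octal.
Subtract column by column in base 8:
  6-2 → 4
  5-3 → 2
  0-2 → 6 (borrow)
  0-4-1 → 3 (borrow)
  7-0-1 → 6
  6-0 → 6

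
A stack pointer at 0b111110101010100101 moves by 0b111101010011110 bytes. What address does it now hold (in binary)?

0b1000110010101000011

Add column by column in base 2, right to left:
  1+0 = 1
  0+1 = 1
  1+1 = 0 carry 1
  0+1+1 = 0 carry 1
  0+1+1 = 0 carry 1
  1+0+1 = 0 carry 1
  0+0+1 = 1
  1+1 = 0 carry 1
  0+0+1 = 1
  1+1 = 0 carry 1
  0+0+1 = 1
  1+1 = 0 carry 1
  0+1+1 = 0 carry 1
  1+1+1 = 1 carry 1
  1+1+1 = 1 carry 1
  1+0+1 = 0 carry 1
  1+0+1 = 0 carry 1
  1+0+1 = 0 carry 1
  final carry 1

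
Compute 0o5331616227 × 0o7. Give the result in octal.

Multiply each base-8 digit by 7, carrying:
  7×7 = 49 → write 1 carry 6
  2×7+6 = 20 → write 4 carry 2
  2×7+2 = 16 → write 0 carry 2
  6×7+2 = 44 → write 4 carry 5
  1×7+5 = 12 → write 4 carry 1
  6×7+1 = 43 → write 3 carry 5
  1×7+5 = 12 → write 4 carry 1
  3×7+1 = 22 → write 6 carry 2
  3×7+2 = 23 → write 7 carry 2
  5×7+2 = 37 → write 5 carry 4
  remaining carry: 4

0o45764344041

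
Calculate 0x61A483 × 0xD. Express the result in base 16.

Multiply each base-16 digit by 13, carrying:
  3×13 = 39 → write 7 carry 2
  8×13+2 = 106 → write A carry 6
  4×13+6 = 58 → write A carry 3
  A×13+3 = 133 → write 5 carry 8
  1×13+8 = 21 → write 5 carry 1
  6×13+1 = 79 → write F carry 4
  remaining carry: 4

0x4F55AA7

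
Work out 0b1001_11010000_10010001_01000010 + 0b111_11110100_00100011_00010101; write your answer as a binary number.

Add column by column in base 2, right to left:
  0+1 = 1
  1+0 = 1
  0+1 = 1
  0+0 = 0
  0+1 = 1
  0+0 = 0
  1+0 = 1
  0+0 = 0
  1+1 = 0 carry 1
  0+1+1 = 0 carry 1
  0+0+1 = 1
  0+0 = 0
  1+0 = 1
  0+1 = 1
  0+0 = 0
  1+0 = 1
  0+0 = 0
  0+0 = 0
  0+1 = 1
  0+0 = 0
  1+1 = 0 carry 1
  0+1+1 = 0 carry 1
  1+1+1 = 1 carry 1
  1+1+1 = 1 carry 1
  1+1+1 = 1 carry 1
  0+1+1 = 0 carry 1
  0+1+1 = 0 carry 1
  1+0+1 = 0 carry 1
  final carry 1

0b10001110001001011010001010111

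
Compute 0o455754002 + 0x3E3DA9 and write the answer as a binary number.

0b100111101100001010110101011

0o455754002 = 0b100101101111101100000000010 in binary.
0x3E3DA9 = 0b1111100011110110101001 in binary.
Add column by column in base 2, right to left:
  0+1 = 1
  1+0 = 1
  0+0 = 0
  0+1 = 1
  0+0 = 0
  0+1 = 1
  0+0 = 0
  0+1 = 1
  0+1 = 1
  0+0 = 0
  0+1 = 1
  1+1 = 0 carry 1
  1+1+1 = 1 carry 1
  0+1+1 = 0 carry 1
  1+0+1 = 0 carry 1
  1+0+1 = 0 carry 1
  1+0+1 = 0 carry 1
  1+1+1 = 1 carry 1
  1+1+1 = 1 carry 1
  0+1+1 = 0 carry 1
  1+1+1 = 1 carry 1
  1+1+1 = 1 carry 1
  0+0+1 = 1
  1+0 = 1
  0+0 = 0
  0+0 = 0
  1+0 = 1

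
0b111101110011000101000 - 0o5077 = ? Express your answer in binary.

0b111101101101111101001

0o5077 = 0b101000111111 in binary.
Subtract column by column in base 2:
  0-1 → 1 (borrow)
  0-1-1 → 0 (borrow)
  0-1-1 → 0 (borrow)
  1-1-1 → 1 (borrow)
  0-1-1 → 0 (borrow)
  1-1-1 → 1 (borrow)
  0-0-1 → 1 (borrow)
  0-0-1 → 1 (borrow)
  0-0-1 → 1 (borrow)
  1-1-1 → 1 (borrow)
  1-0-1 → 0
  0-1 → 1 (borrow)
  0-0-1 → 1 (borrow)
  1-0-1 → 0
  1-0 → 1
  1-0 → 1
  0-0 → 0
  1-0 → 1
  1-0 → 1
  1-0 → 1
  1-0 → 1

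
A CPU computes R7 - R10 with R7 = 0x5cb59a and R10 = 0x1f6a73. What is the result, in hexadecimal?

0x3d4b27

Subtract column by column in base 16:
  a-3 → 7
  9-7 → 2
  5-a → b (borrow)
  b-6-1 → 4
  c-f → d (borrow)
  5-1-1 → 3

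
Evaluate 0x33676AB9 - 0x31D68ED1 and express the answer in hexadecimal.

0x190DBE8

Subtract column by column in base 16:
  9-1 → 8
  B-D → E (borrow)
  A-E-1 → B (borrow)
  6-8-1 → D (borrow)
  7-6-1 → 0
  6-D → 9 (borrow)
  3-1-1 → 1
  3-3 → 0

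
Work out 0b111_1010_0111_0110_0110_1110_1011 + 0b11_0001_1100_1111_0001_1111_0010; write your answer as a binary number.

Add column by column in base 2, right to left:
  1+0 = 1
  1+1 = 0 carry 1
  0+0+1 = 1
  1+0 = 1
  0+1 = 1
  1+1 = 0 carry 1
  1+1+1 = 1 carry 1
  1+1+1 = 1 carry 1
  0+1+1 = 0 carry 1
  1+0+1 = 0 carry 1
  1+0+1 = 0 carry 1
  0+0+1 = 1
  0+1 = 1
  1+1 = 0 carry 1
  1+1+1 = 1 carry 1
  0+1+1 = 0 carry 1
  1+0+1 = 0 carry 1
  1+0+1 = 0 carry 1
  1+1+1 = 1 carry 1
  0+1+1 = 0 carry 1
  0+1+1 = 0 carry 1
  1+0+1 = 0 carry 1
  0+0+1 = 1
  1+0 = 1
  1+1 = 0 carry 1
  1+1+1 = 1 carry 1
  1+0+1 = 0 carry 1
  final carry 1

0b1010110001000101100011011101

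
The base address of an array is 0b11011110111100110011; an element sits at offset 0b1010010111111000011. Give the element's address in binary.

Add column by column in base 2, right to left:
  1+1 = 0 carry 1
  1+1+1 = 1 carry 1
  0+0+1 = 1
  0+0 = 0
  1+0 = 1
  1+0 = 1
  0+1 = 1
  0+1 = 1
  1+1 = 0 carry 1
  1+1+1 = 1 carry 1
  1+1+1 = 1 carry 1
  1+1+1 = 1 carry 1
  0+0+1 = 1
  1+1 = 0 carry 1
  1+0+1 = 0 carry 1
  1+0+1 = 0 carry 1
  1+1+1 = 1 carry 1
  0+0+1 = 1
  1+1 = 0 carry 1
  1+0+1 = 0 carry 1
  final carry 1

0b100110001111011110110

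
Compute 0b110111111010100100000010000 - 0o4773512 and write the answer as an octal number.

0b110111111010100100000010000 = 0o677244020 in octal.
Subtract column by column in base 8:
  0-2 → 6 (borrow)
  2-1-1 → 0
  0-5 → 3 (borrow)
  4-3-1 → 0
  4-7 → 5 (borrow)
  2-7-1 → 2 (borrow)
  7-4-1 → 2
  7-0 → 7
  6-0 → 6

0o672250306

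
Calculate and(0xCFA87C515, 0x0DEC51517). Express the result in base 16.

0x0DA850515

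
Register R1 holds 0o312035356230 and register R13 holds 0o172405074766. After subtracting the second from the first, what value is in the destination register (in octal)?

Subtract column by column in base 8:
  0-6 → 2 (borrow)
  3-6-1 → 4 (borrow)
  2-7-1 → 2 (borrow)
  6-4-1 → 1
  5-7 → 6 (borrow)
  3-0-1 → 2
  5-5 → 0
  3-0 → 3
  0-4 → 4 (borrow)
  2-2-1 → 7 (borrow)
  1-7-1 → 1 (borrow)
  3-1-1 → 1

0o117430261242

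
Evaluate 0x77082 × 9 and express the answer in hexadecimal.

Multiply each base-16 digit by 9, carrying:
  2×9 = 18 → write 2 carry 1
  8×9+1 = 73 → write 9 carry 4
  0×9+4 = 4 → write 4
  7×9 = 63 → write F carry 3
  7×9+3 = 66 → write 2 carry 4
  remaining carry: 4

0x42F492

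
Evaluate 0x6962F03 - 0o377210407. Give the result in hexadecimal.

0x2991DFC

0o377210407 = 0x3FD1107 in hexadecimal.
Subtract column by column in base 16:
  3-7 → C (borrow)
  0-0-1 → F (borrow)
  F-1-1 → D
  2-1 → 1
  6-D → 9 (borrow)
  9-F-1 → 9 (borrow)
  6-3-1 → 2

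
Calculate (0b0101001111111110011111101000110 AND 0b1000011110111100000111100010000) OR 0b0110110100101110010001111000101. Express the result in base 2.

0b110111110111110010111111000101

0b0101001111111110011111101000110 AND 0b1000011110111100000111100010000 = 0b0000001110111100000111100000000.
Then OR with 0b0110110100101110010001111000101.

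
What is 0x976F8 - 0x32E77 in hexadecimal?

0x64881

Subtract column by column in base 16:
  8-7 → 1
  F-7 → 8
  6-E → 8 (borrow)
  7-2-1 → 4
  9-3 → 6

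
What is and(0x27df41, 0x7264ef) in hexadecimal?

AND each hex digit independently (no carries):
  2&7=2, 7&2=2, d&6=4, f&4=4, 4&e=4, 1&f=1

0x224441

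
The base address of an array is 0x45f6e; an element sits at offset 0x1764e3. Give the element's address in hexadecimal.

0x1bc451

Add column by column in base 16, right to left:
  e+3 = 1 carry 1
  6+e+1 = 5 carry 1
  f+4+1 = 4 carry 1
  5+6+1 = c
  4+7 = b
  0+1 = 1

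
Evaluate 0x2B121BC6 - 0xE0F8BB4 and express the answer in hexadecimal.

0x1D029012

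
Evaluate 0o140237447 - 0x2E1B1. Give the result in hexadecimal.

0x17E5D76

0o140237447 = 0x1813F27 in hexadecimal.
Subtract column by column in base 16:
  7-1 → 6
  2-B → 7 (borrow)
  F-1-1 → D
  3-E → 5 (borrow)
  1-2-1 → E (borrow)
  8-0-1 → 7
  1-0 → 1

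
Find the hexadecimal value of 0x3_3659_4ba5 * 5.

Multiply each base-16 digit by 5, carrying:
  5×5 = 25 → write 9 carry 1
  a×5+1 = 51 → write 3 carry 3
  b×5+3 = 58 → write a carry 3
  4×5+3 = 23 → write 7 carry 1
  9×5+1 = 46 → write e carry 2
  5×5+2 = 27 → write b carry 1
  6×5+1 = 31 → write f carry 1
  3×5+1 = 16 → write 0 carry 1
  3×5+1 = 16 → write 0 carry 1
  remaining carry: 1

0x100fbe7a39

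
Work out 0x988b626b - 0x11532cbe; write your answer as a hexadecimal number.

Subtract column by column in base 16:
  b-e → d (borrow)
  6-b-1 → a (borrow)
  2-c-1 → 5 (borrow)
  6-2-1 → 3
  b-3 → 8
  8-5 → 3
  8-1 → 7
  9-1 → 8

0x873835ad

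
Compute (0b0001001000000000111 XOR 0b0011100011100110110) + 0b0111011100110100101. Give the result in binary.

First 0b0001001000000000111 XOR 0b0011100011100110110 = 0b0010101011100110001.
Add column by column in base 2, right to left:
  1+1 = 0 carry 1
  0+0+1 = 1
  0+1 = 1
  0+0 = 0
  1+0 = 1
  1+1 = 0 carry 1
  0+0+1 = 1
  0+1 = 1
  1+1 = 0 carry 1
  1+0+1 = 0 carry 1
  1+0+1 = 0 carry 1
  0+1+1 = 0 carry 1
  1+1+1 = 1 carry 1
  0+1+1 = 0 carry 1
  1+0+1 = 0 carry 1
  0+1+1 = 0 carry 1
  1+1+1 = 1 carry 1
  0+1+1 = 0 carry 1
  final carry 1

0b1010001000011010110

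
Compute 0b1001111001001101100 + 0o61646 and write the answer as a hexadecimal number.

0x55612

0b1001111001001101100 = 0x4F26C in hexadecimal.
0o61646 = 0x63A6 in hexadecimal.
Add column by column in base 16, right to left:
  C+6 = 2 carry 1
  6+A+1 = 1 carry 1
  2+3+1 = 6
  F+6 = 5 carry 1
  4+0+1 = 5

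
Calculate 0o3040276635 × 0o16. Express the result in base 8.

0o52705157226

Multiply each base-8 digit by 14, carrying:
  5×14 = 70 → write 6 carry 8
  3×14+8 = 50 → write 2 carry 6
  6×14+6 = 90 → write 2 carry 11
  6×14+11 = 95 → write 7 carry 11
  7×14+11 = 109 → write 5 carry 13
  2×14+13 = 41 → write 1 carry 5
  0×14+5 = 5 → write 5
  4×14 = 56 → write 0 carry 7
  0×14+7 = 7 → write 7
  3×14 = 42 → write 2 carry 5
  remaining carry: 5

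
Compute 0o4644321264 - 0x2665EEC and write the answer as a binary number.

0o4644321264 = 0b100110100100011010001010110100 in binary.
0x2665EEC = 0b10011001100101111011101100 in binary.
Subtract column by column in base 2:
  0-0 → 0
  0-0 → 0
  1-1 → 0
  0-1 → 1 (borrow)
  1-0-1 → 0
  1-1 → 0
  0-1 → 1 (borrow)
  1-1-1 → 1 (borrow)
  0-0-1 → 1 (borrow)
  1-1-1 → 1 (borrow)
  0-1-1 → 0 (borrow)
  0-1-1 → 0 (borrow)
  0-1-1 → 0 (borrow)
  1-0-1 → 0
  0-1 → 1 (borrow)
  1-0-1 → 0
  1-0 → 1
  0-1 → 1 (borrow)
  0-1-1 → 0 (borrow)
  0-0-1 → 1 (borrow)
  1-0-1 → 0
  0-1 → 1 (borrow)
  0-1-1 → 0 (borrow)
  1-0-1 → 0
  0-0 → 0
  1-1 → 0
  1-0 → 1
  0-0 → 0
  0-0 → 0
  1-0 → 1

0b100100001010110100001111001000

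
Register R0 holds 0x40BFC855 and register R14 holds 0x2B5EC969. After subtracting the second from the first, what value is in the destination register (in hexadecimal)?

Subtract column by column in base 16:
  5-9 → C (borrow)
  5-6-1 → E (borrow)
  8-9-1 → E (borrow)
  C-C-1 → F (borrow)
  F-E-1 → 0
  B-5 → 6
  0-B → 5 (borrow)
  4-2-1 → 1

0x1560FEEC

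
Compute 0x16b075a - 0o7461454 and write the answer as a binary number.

0b1010011001010010000101110

0x16b075a = 0b1011010110000011101011010 in binary.
0o7461454 = 0b111100110001100101100 in binary.
Subtract column by column in base 2:
  0-0 → 0
  1-0 → 1
  0-1 → 1 (borrow)
  1-1-1 → 1 (borrow)
  1-0-1 → 0
  0-1 → 1 (borrow)
  1-0-1 → 0
  0-0 → 0
  1-1 → 0
  1-1 → 0
  1-0 → 1
  0-0 → 0
  0-0 → 0
  0-1 → 1 (borrow)
  0-1-1 → 0 (borrow)
  0-0-1 → 1 (borrow)
  1-0-1 → 0
  1-1 → 0
  0-1 → 1 (borrow)
  1-1-1 → 1 (borrow)
  0-1-1 → 0 (borrow)
  1-0-1 → 0
  1-0 → 1
  0-0 → 0
  1-0 → 1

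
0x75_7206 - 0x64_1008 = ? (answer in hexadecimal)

0x1161fe

Subtract column by column in base 16:
  6-8 → e (borrow)
  0-0-1 → f (borrow)
  2-0-1 → 1
  7-1 → 6
  5-4 → 1
  7-6 → 1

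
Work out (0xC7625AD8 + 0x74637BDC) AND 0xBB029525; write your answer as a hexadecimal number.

Add column by column in base 16, right to left:
  8+C = 4 carry 1
  D+D+1 = B carry 1
  A+B+1 = 6 carry 1
  5+7+1 = D
  2+3 = 5
  6+6 = C
  7+4 = B
  C+7 = 3 carry 1
  final carry 1
Sum = 0x13BC5D6B4; now AND with 0xBB029525:
  1&0=0, 3&B=3, B&B=B, C&0=0, 5&2=0, D&9=9, 6&5=4, B&2=2, 4&5=4

0x3B009424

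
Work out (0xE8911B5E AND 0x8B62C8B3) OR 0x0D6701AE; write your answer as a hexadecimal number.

0xE8911B5E AND 0x8B62C8B3 = 0x88000812.
Then OR with 0x0D6701AE.

0x8D6709BE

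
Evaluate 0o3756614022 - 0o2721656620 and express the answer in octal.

0o1034735202

Subtract column by column in base 8:
  2-0 → 2
  2-2 → 0
  0-6 → 2 (borrow)
  4-6-1 → 5 (borrow)
  1-5-1 → 3 (borrow)
  6-6-1 → 7 (borrow)
  6-1-1 → 4
  5-2 → 3
  7-7 → 0
  3-2 → 1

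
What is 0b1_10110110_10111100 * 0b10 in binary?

0b110110110101111000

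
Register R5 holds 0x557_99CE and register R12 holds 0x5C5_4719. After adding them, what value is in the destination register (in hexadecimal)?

Add column by column in base 16, right to left:
  E+9 = 7 carry 1
  C+1+1 = E
  9+7 = 0 carry 1
  9+4+1 = E
  7+5 = C
  5+C = 1 carry 1
  5+5+1 = B

0xB1CE0E7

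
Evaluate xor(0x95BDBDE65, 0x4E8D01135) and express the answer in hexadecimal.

0xDB30BCF50

XOR each hex digit independently (no carries):
  9^4=D, 5^E=B, B^8=3, D^D=0, B^0=B, D^1=C, E^1=F, 6^3=5, 5^5=0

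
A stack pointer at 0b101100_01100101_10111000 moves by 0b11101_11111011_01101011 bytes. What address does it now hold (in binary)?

0b10010100110000100100011

Add column by column in base 2, right to left:
  0+1 = 1
  0+1 = 1
  0+0 = 0
  1+1 = 0 carry 1
  1+0+1 = 0 carry 1
  1+1+1 = 1 carry 1
  0+1+1 = 0 carry 1
  1+0+1 = 0 carry 1
  1+1+1 = 1 carry 1
  0+1+1 = 0 carry 1
  1+0+1 = 0 carry 1
  0+1+1 = 0 carry 1
  0+1+1 = 0 carry 1
  1+1+1 = 1 carry 1
  1+1+1 = 1 carry 1
  0+1+1 = 0 carry 1
  0+1+1 = 0 carry 1
  0+0+1 = 1
  1+1 = 0 carry 1
  1+1+1 = 1 carry 1
  0+1+1 = 0 carry 1
  1+0+1 = 0 carry 1
  final carry 1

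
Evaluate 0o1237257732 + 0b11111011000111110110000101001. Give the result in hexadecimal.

0o1237257732 = 0xa7d5fda in hexadecimal.
0b11111011000111110110000101001 = 0x1f63ec29 in hexadecimal.
Add column by column in base 16, right to left:
  a+9 = 3 carry 1
  d+2+1 = 0 carry 1
  f+c+1 = c carry 1
  5+e+1 = 4 carry 1
  d+3+1 = 1 carry 1
  7+6+1 = e
  a+f = 9 carry 1
  0+1+1 = 2

0x29e14c03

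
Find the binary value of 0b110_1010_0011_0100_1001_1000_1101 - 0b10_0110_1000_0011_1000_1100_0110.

0b100001110110001000011000111

Subtract column by column in base 2:
  1-0 → 1
  0-1 → 1 (borrow)
  1-1-1 → 1 (borrow)
  1-0-1 → 0
  0-0 → 0
  0-0 → 0
  0-1 → 1 (borrow)
  1-1-1 → 1 (borrow)
  1-0-1 → 0
  0-0 → 0
  0-0 → 0
  1-1 → 0
  0-1 → 1 (borrow)
  0-1-1 → 0 (borrow)
  1-0-1 → 0
  0-0 → 0
  1-0 → 1
  1-0 → 1
  0-0 → 0
  0-1 → 1 (borrow)
  0-0-1 → 1 (borrow)
  1-1-1 → 1 (borrow)
  0-1-1 → 0 (borrow)
  1-0-1 → 0
  0-0 → 0
  1-1 → 0
  1-0 → 1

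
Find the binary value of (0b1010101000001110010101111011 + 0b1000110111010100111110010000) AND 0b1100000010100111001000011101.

0b10100011000000001001

Add column by column in base 2, right to left:
  1+0 = 1
  1+0 = 1
  0+0 = 0
  1+0 = 1
  1+1 = 0 carry 1
  1+0+1 = 0 carry 1
  1+0+1 = 0 carry 1
  0+1+1 = 0 carry 1
  1+1+1 = 1 carry 1
  0+1+1 = 0 carry 1
  1+1+1 = 1 carry 1
  0+1+1 = 0 carry 1
  0+0+1 = 1
  1+0 = 1
  1+1 = 0 carry 1
  1+0+1 = 0 carry 1
  0+1+1 = 0 carry 1
  0+0+1 = 1
  0+1 = 1
  0+1 = 1
  0+1 = 1
  1+0 = 1
  0+1 = 1
  1+1 = 0 carry 1
  0+0+1 = 1
  1+0 = 1
  0+0 = 0
  1+1 = 0 carry 1
  final carry 1
Sum = 0b10011011111100011010100001011; now AND with 0b1100000010100111001000011101:
  10011011111100011010100001011
& 01100000010100111001000011101
= 00000000010100011000000001001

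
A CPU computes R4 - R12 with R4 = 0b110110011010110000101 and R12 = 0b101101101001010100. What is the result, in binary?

Subtract column by column in base 2:
  1-0 → 1
  0-0 → 0
  1-1 → 0
  0-0 → 0
  0-1 → 1 (borrow)
  0-0-1 → 1 (borrow)
  0-1-1 → 0 (borrow)
  1-0-1 → 0
  1-0 → 1
  0-1 → 1 (borrow)
  1-0-1 → 0
  0-1 → 1 (borrow)
  1-1-1 → 1 (borrow)
  1-0-1 → 0
  0-1 → 1 (borrow)
  0-1-1 → 0 (borrow)
  1-0-1 → 0
  1-1 → 0
  0-0 → 0
  1-0 → 1
  1-0 → 1

0b110000101101100110001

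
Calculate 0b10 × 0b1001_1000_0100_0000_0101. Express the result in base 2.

0b100110000100000001010

Multiply each base-2 digit by 2, carrying:
  1×2 = 2 → write 0 carry 1
  0×2+1 = 1 → write 1
  1×2 = 2 → write 0 carry 1
  0×2+1 = 1 → write 1
  0×2 = 0 → write 0
  0×2 = 0 → write 0
  0×2 = 0 → write 0
  0×2 = 0 → write 0
  0×2 = 0 → write 0
  0×2 = 0 → write 0
  1×2 = 2 → write 0 carry 1
  0×2+1 = 1 → write 1
  0×2 = 0 → write 0
  0×2 = 0 → write 0
  0×2 = 0 → write 0
  1×2 = 2 → write 0 carry 1
  1×2+1 = 3 → write 1 carry 1
  0×2+1 = 1 → write 1
  0×2 = 0 → write 0
  1×2 = 2 → write 0 carry 1
  remaining carry: 1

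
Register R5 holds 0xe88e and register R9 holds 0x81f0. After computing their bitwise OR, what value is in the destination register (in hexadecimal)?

0xe9fe

OR each hex digit independently (no carries):
  e|8=e, 8|1=9, 8|f=f, e|0=e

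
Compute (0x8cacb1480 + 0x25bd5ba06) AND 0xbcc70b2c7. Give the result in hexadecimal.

0xb04208286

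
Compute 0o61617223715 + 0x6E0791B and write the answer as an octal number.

0o62507320350

0x6E0791B = 0o670074433 in octal.
Add column by column in base 8, right to left:
  5+3 = 0 carry 1
  1+3+1 = 5
  7+4 = 3 carry 1
  3+4+1 = 0 carry 1
  2+7+1 = 2 carry 1
  2+0+1 = 3
  7+0 = 7
  1+7 = 0 carry 1
  6+6+1 = 5 carry 1
  1+0+1 = 2
  6+0 = 6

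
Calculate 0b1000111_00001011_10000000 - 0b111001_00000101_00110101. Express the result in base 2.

Subtract column by column in base 2:
  0-1 → 1 (borrow)
  0-0-1 → 1 (borrow)
  0-1-1 → 0 (borrow)
  0-0-1 → 1 (borrow)
  0-1-1 → 0 (borrow)
  0-1-1 → 0 (borrow)
  0-0-1 → 1 (borrow)
  1-0-1 → 0
  1-1 → 0
  1-0 → 1
  0-1 → 1 (borrow)
  1-0-1 → 0
  0-0 → 0
  0-0 → 0
  0-0 → 0
  0-0 → 0
  1-1 → 0
  1-0 → 1
  1-0 → 1
  0-1 → 1 (borrow)
  0-1-1 → 0 (borrow)
  0-1-1 → 0 (borrow)
  1-0-1 → 0

0b11100000011001001011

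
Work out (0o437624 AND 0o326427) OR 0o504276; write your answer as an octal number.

0o437624 AND 0o326427 = 0o026424.
Then OR with 0o504276.

0o526676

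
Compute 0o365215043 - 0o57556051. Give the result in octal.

Subtract column by column in base 8:
  3-1 → 2
  4-5 → 7 (borrow)
  0-0-1 → 7 (borrow)
  5-6-1 → 6 (borrow)
  1-5-1 → 3 (borrow)
  2-5-1 → 4 (borrow)
  5-7-1 → 5 (borrow)
  6-5-1 → 0
  3-0 → 3

0o305436772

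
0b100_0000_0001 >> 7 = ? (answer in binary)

0b1000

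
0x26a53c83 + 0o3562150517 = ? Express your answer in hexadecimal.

0x446e0dd2

0o3562150517 = 0x1dc8d14f in hexadecimal.
Add column by column in base 16, right to left:
  3+f = 2 carry 1
  8+4+1 = d
  c+1 = d
  3+d = 0 carry 1
  5+8+1 = e
  a+c = 6 carry 1
  6+d+1 = 4 carry 1
  2+1+1 = 4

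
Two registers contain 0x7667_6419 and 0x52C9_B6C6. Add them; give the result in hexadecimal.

0xC9311ADF

Add column by column in base 16, right to left:
  9+6 = F
  1+C = D
  4+6 = A
  6+B = 1 carry 1
  7+9+1 = 1 carry 1
  6+C+1 = 3 carry 1
  6+2+1 = 9
  7+5 = C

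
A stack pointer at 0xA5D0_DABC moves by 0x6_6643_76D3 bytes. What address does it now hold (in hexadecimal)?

Add column by column in base 16, right to left:
  C+3 = F
  B+D = 8 carry 1
  A+6+1 = 1 carry 1
  D+7+1 = 5 carry 1
  0+3+1 = 4
  D+4 = 1 carry 1
  5+6+1 = C
  A+6 = 0 carry 1
  0+6+1 = 7

0x70C14518F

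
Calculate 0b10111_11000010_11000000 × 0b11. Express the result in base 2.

Multiply each base-2 digit by 3, carrying:
  0×3 = 0 → write 0
  0×3 = 0 → write 0
  0×3 = 0 → write 0
  0×3 = 0 → write 0
  0×3 = 0 → write 0
  0×3 = 0 → write 0
  1×3 = 3 → write 1 carry 1
  1×3+1 = 4 → write 0 carry 2
  0×3+2 = 2 → write 0 carry 1
  1×3+1 = 4 → write 0 carry 2
  0×3+2 = 2 → write 0 carry 1
  0×3+1 = 1 → write 1
  0×3 = 0 → write 0
  0×3 = 0 → write 0
  1×3 = 3 → write 1 carry 1
  1×3+1 = 4 → write 0 carry 2
  1×3+2 = 5 → write 1 carry 2
  1×3+2 = 5 → write 1 carry 2
  1×3+2 = 5 → write 1 carry 2
  0×3+2 = 2 → write 0 carry 1
  1×3+1 = 4 → write 0 carry 2
  remaining carry: 10

0b10001110100100001000000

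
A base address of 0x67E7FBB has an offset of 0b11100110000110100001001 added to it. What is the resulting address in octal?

0o674306304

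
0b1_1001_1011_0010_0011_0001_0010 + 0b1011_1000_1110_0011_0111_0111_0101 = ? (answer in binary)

Add column by column in base 2, right to left:
  0+1 = 1
  1+0 = 1
  0+1 = 1
  0+0 = 0
  1+1 = 0 carry 1
  0+1+1 = 0 carry 1
  0+1+1 = 0 carry 1
  0+0+1 = 1
  1+1 = 0 carry 1
  1+1+1 = 1 carry 1
  0+1+1 = 0 carry 1
  0+0+1 = 1
  0+1 = 1
  1+1 = 0 carry 1
  0+0+1 = 1
  0+0 = 0
  1+0 = 1
  1+1 = 0 carry 1
  0+1+1 = 0 carry 1
  1+1+1 = 1 carry 1
  1+0+1 = 0 carry 1
  0+0+1 = 1
  0+0 = 0
  1+1 = 0 carry 1
  1+1+1 = 1 carry 1
  0+1+1 = 0 carry 1
  0+0+1 = 1
  0+1 = 1

0b1101001010010101101010000111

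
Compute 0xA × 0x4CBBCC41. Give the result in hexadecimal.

Multiply each base-16 digit by 10, carrying:
  1×10 = 10 → write A
  4×10 = 40 → write 8 carry 2
  C×10+2 = 122 → write A carry 7
  C×10+7 = 127 → write F carry 7
  B×10+7 = 117 → write 5 carry 7
  B×10+7 = 117 → write 5 carry 7
  C×10+7 = 127 → write F carry 7
  4×10+7 = 47 → write F carry 2
  remaining carry: 2

0x2FF55FA8A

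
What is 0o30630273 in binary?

Each octal digit is 3 bits: 3=011 0=000 6=110 3=011 0=000 2=010 7=111 3=011.

0b11000110011000010111011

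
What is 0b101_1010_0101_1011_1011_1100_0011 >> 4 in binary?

0b10110100101101110111100

Right shift by 4: drop the 4 least-significant bits.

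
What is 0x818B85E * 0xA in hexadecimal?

Multiply each base-16 digit by 10, carrying:
  E×10 = 140 → write C carry 8
  5×10+8 = 58 → write A carry 3
  8×10+3 = 83 → write 3 carry 5
  B×10+5 = 115 → write 3 carry 7
  8×10+7 = 87 → write 7 carry 5
  1×10+5 = 15 → write F
  8×10 = 80 → write 0 carry 5
  remaining carry: 5

0x50F733AC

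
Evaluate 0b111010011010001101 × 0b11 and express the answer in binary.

Multiply each base-2 digit by 3, carrying:
  1×3 = 3 → write 1 carry 1
  0×3+1 = 1 → write 1
  1×3 = 3 → write 1 carry 1
  1×3+1 = 4 → write 0 carry 2
  0×3+2 = 2 → write 0 carry 1
  0×3+1 = 1 → write 1
  0×3 = 0 → write 0
  1×3 = 3 → write 1 carry 1
  0×3+1 = 1 → write 1
  1×3 = 3 → write 1 carry 1
  1×3+1 = 4 → write 0 carry 2
  0×3+2 = 2 → write 0 carry 1
  0×3+1 = 1 → write 1
  1×3 = 3 → write 1 carry 1
  0×3+1 = 1 → write 1
  1×3 = 3 → write 1 carry 1
  1×3+1 = 4 → write 0 carry 2
  1×3+2 = 5 → write 1 carry 2
  remaining carry: 10

0b10101111001110100111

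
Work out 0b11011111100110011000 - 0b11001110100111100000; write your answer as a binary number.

0b10000111110111000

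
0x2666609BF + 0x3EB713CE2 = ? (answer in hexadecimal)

Add column by column in base 16, right to left:
  F+2 = 1 carry 1
  B+E+1 = A carry 1
  9+C+1 = 6 carry 1
  0+3+1 = 4
  6+1 = 7
  6+7 = D
  6+B = 1 carry 1
  6+E+1 = 5 carry 1
  2+3+1 = 6

0x651D746A1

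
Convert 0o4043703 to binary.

0b100000100011111000011

Each octal digit is 3 bits: 4=100 0=000 4=100 3=011 7=111 0=000 3=011.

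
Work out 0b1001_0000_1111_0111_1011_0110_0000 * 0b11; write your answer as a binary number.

Multiply each base-2 digit by 3, carrying:
  0×3 = 0 → write 0
  0×3 = 0 → write 0
  0×3 = 0 → write 0
  0×3 = 0 → write 0
  0×3 = 0 → write 0
  1×3 = 3 → write 1 carry 1
  1×3+1 = 4 → write 0 carry 2
  0×3+2 = 2 → write 0 carry 1
  1×3+1 = 4 → write 0 carry 2
  1×3+2 = 5 → write 1 carry 2
  0×3+2 = 2 → write 0 carry 1
  1×3+1 = 4 → write 0 carry 2
  1×3+2 = 5 → write 1 carry 2
  1×3+2 = 5 → write 1 carry 2
  1×3+2 = 5 → write 1 carry 2
  0×3+2 = 2 → write 0 carry 1
  1×3+1 = 4 → write 0 carry 2
  1×3+2 = 5 → write 1 carry 2
  1×3+2 = 5 → write 1 carry 2
  1×3+2 = 5 → write 1 carry 2
  0×3+2 = 2 → write 0 carry 1
  0×3+1 = 1 → write 1
  0×3 = 0 → write 0
  0×3 = 0 → write 0
  1×3 = 3 → write 1 carry 1
  0×3+1 = 1 → write 1
  0×3 = 0 → write 0
  1×3 = 3 → write 1 carry 1
  remaining carry: 1

0b11011001011100111001000100000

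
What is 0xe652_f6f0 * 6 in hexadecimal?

Multiply each base-16 digit by 6, carrying:
  0×6 = 0 → write 0
  f×6 = 90 → write a carry 5
  6×6+5 = 41 → write 9 carry 2
  f×6+2 = 92 → write c carry 5
  2×6+5 = 17 → write 1 carry 1
  5×6+1 = 31 → write f carry 1
  6×6+1 = 37 → write 5 carry 2
  e×6+2 = 86 → write 6 carry 5
  remaining carry: 5

0x565f1c9a0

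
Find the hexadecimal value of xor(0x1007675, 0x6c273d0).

0x7c205a5

XOR each hex digit independently (no carries):
  1^6=7, 0^c=c, 0^2=2, 7^7=0, 6^3=5, 7^d=a, 5^0=5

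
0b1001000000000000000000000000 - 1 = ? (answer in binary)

0b1000111111111111111111111111

The trailing 24 digits are 0, so subtracting 1 borrows through: they become 1 and the next digit up decrements.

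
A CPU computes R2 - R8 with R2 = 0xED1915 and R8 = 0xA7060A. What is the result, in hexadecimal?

0x46130B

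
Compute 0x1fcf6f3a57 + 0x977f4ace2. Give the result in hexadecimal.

Add column by column in base 16, right to left:
  7+2 = 9
  5+e = 3 carry 1
  a+c+1 = 7 carry 1
  3+a+1 = e
  f+4 = 3 carry 1
  6+f+1 = 6 carry 1
  f+7+1 = 7 carry 1
  c+7+1 = 4 carry 1
  f+9+1 = 9 carry 1
  1+0+1 = 2

0x294763e739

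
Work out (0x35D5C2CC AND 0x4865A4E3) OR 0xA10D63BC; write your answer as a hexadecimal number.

0xA14DE3FC

0x35D5C2CC AND 0x4865A4E3 = 0x004580C0.
Then OR with 0xA10D63BC.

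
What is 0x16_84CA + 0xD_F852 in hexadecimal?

Add column by column in base 16, right to left:
  A+2 = C
  C+5 = 1 carry 1
  4+8+1 = D
  8+F = 7 carry 1
  6+D+1 = 4 carry 1
  1+0+1 = 2

0x247D1C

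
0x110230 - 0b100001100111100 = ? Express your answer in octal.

0o4137364

0x110230 = 0o4201060 in octal.
0b100001100111100 = 0o41474 in octal.
Subtract column by column in base 8:
  0-4 → 4 (borrow)
  6-7-1 → 6 (borrow)
  0-4-1 → 3 (borrow)
  1-1-1 → 7 (borrow)
  0-4-1 → 3 (borrow)
  2-0-1 → 1
  4-0 → 4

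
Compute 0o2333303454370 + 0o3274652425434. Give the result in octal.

0o5630156102024

Add column by column in base 8, right to left:
  0+4 = 4
  7+3 = 2 carry 1
  3+4+1 = 0 carry 1
  4+5+1 = 2 carry 1
  5+2+1 = 0 carry 1
  4+4+1 = 1 carry 1
  3+2+1 = 6
  0+5 = 5
  3+6 = 1 carry 1
  3+4+1 = 0 carry 1
  3+7+1 = 3 carry 1
  3+2+1 = 6
  2+3 = 5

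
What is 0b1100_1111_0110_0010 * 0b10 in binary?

Multiply each base-2 digit by 2, carrying:
  0×2 = 0 → write 0
  1×2 = 2 → write 0 carry 1
  0×2+1 = 1 → write 1
  0×2 = 0 → write 0
  0×2 = 0 → write 0
  1×2 = 2 → write 0 carry 1
  1×2+1 = 3 → write 1 carry 1
  0×2+1 = 1 → write 1
  1×2 = 2 → write 0 carry 1
  1×2+1 = 3 → write 1 carry 1
  1×2+1 = 3 → write 1 carry 1
  1×2+1 = 3 → write 1 carry 1
  0×2+1 = 1 → write 1
  0×2 = 0 → write 0
  1×2 = 2 → write 0 carry 1
  1×2+1 = 3 → write 1 carry 1
  remaining carry: 1

0b11001111011000100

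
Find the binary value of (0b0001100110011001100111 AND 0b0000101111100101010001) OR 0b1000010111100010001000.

0b1000110111100011001001

0b0001100110011001100111 AND 0b0000101111100101010001 = 0b0000100110000001000001.
Then OR with 0b1000010111100010001000.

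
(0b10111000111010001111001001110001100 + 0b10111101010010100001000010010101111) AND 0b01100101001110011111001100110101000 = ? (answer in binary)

0b1100100001100010000001100000101000

Add column by column in base 2, right to left:
  0+1 = 1
  0+1 = 1
  1+1 = 0 carry 1
  1+1+1 = 1 carry 1
  0+0+1 = 1
  0+1 = 1
  0+0 = 0
  1+1 = 0 carry 1
  1+0+1 = 0 carry 1
  1+0+1 = 0 carry 1
  0+1+1 = 0 carry 1
  0+0+1 = 1
  1+0 = 1
  0+0 = 0
  0+0 = 0
  1+1 = 0 carry 1
  1+0+1 = 0 carry 1
  1+0+1 = 0 carry 1
  1+0+1 = 0 carry 1
  0+0+1 = 1
  0+1 = 1
  0+0 = 0
  1+1 = 0 carry 1
  0+0+1 = 1
  1+0 = 1
  1+1 = 0 carry 1
  1+0+1 = 0 carry 1
  0+1+1 = 0 carry 1
  0+0+1 = 1
  0+1 = 1
  1+1 = 0 carry 1
  1+1+1 = 1 carry 1
  1+1+1 = 1 carry 1
  0+0+1 = 1
  1+1 = 0 carry 1
  final carry 1
Sum = 0b101110110001100110000001100000111011; now AND with 0b01100101001110011111001100110101000:
  101110110001100110000001100000111011
& 001100101001110011111001100110101000
= 001100100001100010000001100000101000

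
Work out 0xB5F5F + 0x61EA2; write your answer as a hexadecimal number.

0x117E01

Add column by column in base 16, right to left:
  F+2 = 1 carry 1
  5+A+1 = 0 carry 1
  F+E+1 = E carry 1
  5+1+1 = 7
  B+6 = 1 carry 1
  final carry 1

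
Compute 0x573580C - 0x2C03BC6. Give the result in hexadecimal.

0x2B31C46

Subtract column by column in base 16:
  C-6 → 6
  0-C → 4 (borrow)
  8-B-1 → C (borrow)
  5-3-1 → 1
  3-0 → 3
  7-C → B (borrow)
  5-2-1 → 2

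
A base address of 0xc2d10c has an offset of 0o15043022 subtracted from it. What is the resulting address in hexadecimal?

0o15043022 = 0x344612 in hexadecimal.
Subtract column by column in base 16:
  c-2 → a
  0-1 → f (borrow)
  1-6-1 → a (borrow)
  d-4-1 → 8
  2-4 → e (borrow)
  c-3-1 → 8

0x8e8afa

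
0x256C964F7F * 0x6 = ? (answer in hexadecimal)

Multiply each base-16 digit by 6, carrying:
  F×6 = 90 → write A carry 5
  7×6+5 = 47 → write F carry 2
  F×6+2 = 92 → write C carry 5
  4×6+5 = 29 → write D carry 1
  6×6+1 = 37 → write 5 carry 2
  9×6+2 = 56 → write 8 carry 3
  C×6+3 = 75 → write B carry 4
  6×6+4 = 40 → write 8 carry 2
  5×6+2 = 32 → write 0 carry 2
  2×6+2 = 14 → write E

0xE08B85DCFA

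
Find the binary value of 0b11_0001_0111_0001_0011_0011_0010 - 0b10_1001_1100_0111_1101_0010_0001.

Subtract column by column in base 2:
  0-1 → 1 (borrow)
  1-0-1 → 0
  0-0 → 0
  0-0 → 0
  1-0 → 1
  1-1 → 0
  0-0 → 0
  0-0 → 0
  1-1 → 0
  1-0 → 1
  0-1 → 1 (borrow)
  0-1-1 → 0 (borrow)
  1-1-1 → 1 (borrow)
  0-1-1 → 0 (borrow)
  0-1-1 → 0 (borrow)
  0-0-1 → 1 (borrow)
  1-0-1 → 0
  1-0 → 1
  1-1 → 0
  0-1 → 1 (borrow)
  1-1-1 → 1 (borrow)
  0-0-1 → 1 (borrow)
  0-0-1 → 1 (borrow)
  0-1-1 → 0 (borrow)
  1-0-1 → 0
  1-1 → 0

0b11110101001011000010001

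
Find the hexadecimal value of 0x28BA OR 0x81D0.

0xA9FA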